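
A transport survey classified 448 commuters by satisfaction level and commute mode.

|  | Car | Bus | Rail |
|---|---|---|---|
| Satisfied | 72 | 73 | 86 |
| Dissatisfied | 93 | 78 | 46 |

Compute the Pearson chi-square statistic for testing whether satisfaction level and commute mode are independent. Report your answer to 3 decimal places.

Row totals: 231, 217. Column totals: 165, 151, 132. Grand total N = 448.
Expected counts (row total × column total / N):
  Satisfied, Car: 231×165/448 = 85.0781
  Satisfied, Bus: 231×151/448 = 77.8594
  Satisfied, Rail: 231×132/448 = 68.0625
  Dissatisfied, Car: 217×165/448 = 79.9219
  Dissatisfied, Bus: 217×151/448 = 73.1406
  Dissatisfied, Rail: 217×132/448 = 63.9375
Contributions (O − E)²/E:
  (72 − 85.0781)²/85.0781 = 2.0103
  (73 − 77.8594)²/77.8594 = 0.3033
  (86 − 68.0625)²/68.0625 = 4.7273
  (93 − 79.9219)²/79.9219 = 2.1400
  (78 − 73.1406)²/73.1406 = 0.3229
  (46 − 63.9375)²/63.9375 = 5.0323
χ² = 2.0103 + 0.3033 + 4.7273 + 2.1400 + 0.3229 + 5.0323 = 14.536

14.536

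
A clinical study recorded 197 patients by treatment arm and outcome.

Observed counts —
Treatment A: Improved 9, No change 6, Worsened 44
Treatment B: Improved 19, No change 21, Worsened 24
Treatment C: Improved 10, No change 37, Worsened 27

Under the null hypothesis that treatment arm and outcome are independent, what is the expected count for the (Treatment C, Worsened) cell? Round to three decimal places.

35.685

Row total (Treatment C) = 74; column total (Worsened) = 95; grand total N = 197.
Expected count = (row total × column total) / N = 74 × 95 / 197 = 35.685.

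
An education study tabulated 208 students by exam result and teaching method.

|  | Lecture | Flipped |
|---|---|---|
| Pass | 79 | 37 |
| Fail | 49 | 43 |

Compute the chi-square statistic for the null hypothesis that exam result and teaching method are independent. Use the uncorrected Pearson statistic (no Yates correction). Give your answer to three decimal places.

4.776

Row totals: 116, 92. Column totals: 128, 80. Grand total N = 208.
Expected counts (row total × column total / N):
  Pass, Lecture: 116×128/208 = 71.3846
  Pass, Flipped: 116×80/208 = 44.6154
  Fail, Lecture: 92×128/208 = 56.6154
  Fail, Flipped: 92×80/208 = 35.3846
Contributions (O − E)²/E:
  (79 − 71.3846)²/71.3846 = 0.8124
  (37 − 44.6154)²/44.6154 = 1.2999
  (49 − 56.6154)²/56.6154 = 1.0244
  (43 − 35.3846)²/35.3846 = 1.6390
χ² = 0.8124 + 1.2999 + 1.0244 + 1.6390 = 4.776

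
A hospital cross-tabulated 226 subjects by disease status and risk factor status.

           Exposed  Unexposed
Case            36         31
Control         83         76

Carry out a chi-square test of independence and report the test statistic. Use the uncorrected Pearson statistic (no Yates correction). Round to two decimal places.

Row totals: 67, 159. Column totals: 119, 107. Grand total N = 226.
Expected counts (row total × column total / N):
  Case, Exposed: 67×119/226 = 35.279
  Case, Unexposed: 67×107/226 = 31.721
  Control, Exposed: 159×119/226 = 83.721
  Control, Unexposed: 159×107/226 = 75.279
Contributions (O − E)²/E:
  (36 − 35.279)²/35.279 = 0.0147
  (31 − 31.721)²/31.721 = 0.0164
  (83 − 83.721)²/83.721 = 0.0062
  (76 − 75.279)²/75.279 = 0.0069
χ² = 0.0147 + 0.0164 + 0.0062 + 0.0069 = 0.04

0.04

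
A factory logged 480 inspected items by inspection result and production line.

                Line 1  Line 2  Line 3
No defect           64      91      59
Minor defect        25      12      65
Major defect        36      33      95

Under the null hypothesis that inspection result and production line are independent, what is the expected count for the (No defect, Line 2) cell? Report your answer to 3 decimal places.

60.633

Row total (No defect) = 214; column total (Line 2) = 136; grand total N = 480.
Expected count = (row total × column total) / N = 214 × 136 / 480 = 60.633.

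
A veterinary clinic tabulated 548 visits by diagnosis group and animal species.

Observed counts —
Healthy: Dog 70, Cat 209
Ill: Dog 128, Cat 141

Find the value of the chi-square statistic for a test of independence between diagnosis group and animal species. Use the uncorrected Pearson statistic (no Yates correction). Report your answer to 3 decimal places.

Row totals: 279, 269. Column totals: 198, 350. Grand total N = 548.
Expected counts (row total × column total / N):
  Healthy, Dog: 279×198/548 = 100.80657
  Healthy, Cat: 279×350/548 = 178.19343
  Ill, Dog: 269×198/548 = 97.19343
  Ill, Cat: 269×350/548 = 171.80657
Contributions (O − E)²/E:
  (70 − 100.80657)²/100.80657 = 9.4145
  (209 − 178.19343)²/178.19343 = 5.3259
  (128 − 97.19343)²/97.19343 = 9.7645
  (141 − 171.80657)²/171.80657 = 5.5239
χ² = 9.4145 + 5.3259 + 9.7645 + 5.5239 = 30.029

30.029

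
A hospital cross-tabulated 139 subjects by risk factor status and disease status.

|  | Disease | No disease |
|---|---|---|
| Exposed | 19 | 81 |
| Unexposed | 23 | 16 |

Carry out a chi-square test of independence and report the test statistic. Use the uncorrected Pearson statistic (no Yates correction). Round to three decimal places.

Row totals: 100, 39. Column totals: 42, 97. Grand total N = 139.
Expected counts (row total × column total / N):
  Exposed, Disease: 100×42/139 = 30.2158
  Exposed, No disease: 100×97/139 = 69.7842
  Unexposed, Disease: 39×42/139 = 11.7842
  Unexposed, No disease: 39×97/139 = 27.2158
Contributions (O − E)²/E:
  (19 − 30.2158)²/30.2158 = 4.1632
  (81 − 69.7842)²/69.7842 = 1.8026
  (23 − 11.7842)²/11.7842 = 10.6748
  (16 − 27.2158)²/27.2158 = 4.6221
χ² = 4.1632 + 1.8026 + 10.6748 + 4.6221 = 21.263

21.263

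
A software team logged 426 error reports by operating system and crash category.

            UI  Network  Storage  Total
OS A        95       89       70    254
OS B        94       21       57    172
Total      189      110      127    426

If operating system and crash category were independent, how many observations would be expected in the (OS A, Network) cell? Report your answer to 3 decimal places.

65.587

Row total (OS A) = 254; column total (Network) = 110; grand total N = 426.
Expected count = (row total × column total) / N = 254 × 110 / 426 = 65.587.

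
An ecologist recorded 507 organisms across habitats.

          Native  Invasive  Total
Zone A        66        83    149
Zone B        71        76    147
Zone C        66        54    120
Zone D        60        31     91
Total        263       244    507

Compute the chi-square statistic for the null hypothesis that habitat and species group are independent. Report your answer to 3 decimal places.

11.856

Grand total N = 507.
Expected counts (row total × column total / N):
  Zone A, Native: 149×263/507 = 77.2919
  Zone A, Invasive: 149×244/507 = 71.7081
  Zone B, Native: 147×263/507 = 76.2544
  Zone B, Invasive: 147×244/507 = 70.7456
  Zone C, Native: 120×263/507 = 62.2485
  Zone C, Invasive: 120×244/507 = 57.7515
  Zone D, Native: 91×263/507 = 47.2051
  Zone D, Invasive: 91×244/507 = 43.7949
Contributions (O − E)²/E:
  (66 − 77.2919)²/77.2919 = 1.6497
  (83 − 71.7081)²/71.7081 = 1.7781
  (71 − 76.2544)²/76.2544 = 0.3621
  (76 − 70.7456)²/70.7456 = 0.3903
  (66 − 62.2485)²/62.2485 = 0.2261
  (54 − 57.7515)²/57.7515 = 0.2437
  (60 − 47.2051)²/47.2051 = 3.4680
  (31 − 43.7949)²/43.7949 = 3.7381
χ² = 1.6497 + 1.7781 + 0.3621 + 0.3903 + 0.2261 + 0.2437 + 3.4680 + 3.7381 = 11.856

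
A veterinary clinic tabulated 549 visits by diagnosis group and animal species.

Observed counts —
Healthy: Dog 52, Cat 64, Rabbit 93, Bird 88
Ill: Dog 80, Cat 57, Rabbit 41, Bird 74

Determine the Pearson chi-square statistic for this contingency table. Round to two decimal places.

24.21

Row totals: 297, 252. Column totals: 132, 121, 134, 162. Grand total N = 549.
Expected counts (row total × column total / N):
  Healthy, Dog: 297×132/549 = 71.410
  Healthy, Cat: 297×121/549 = 65.459
  Healthy, Rabbit: 297×134/549 = 72.492
  Healthy, Bird: 297×162/549 = 87.639
  Ill, Dog: 252×132/549 = 60.590
  Ill, Cat: 252×121/549 = 55.541
  Ill, Rabbit: 252×134/549 = 61.508
  Ill, Bird: 252×162/549 = 74.361
Contributions (O − E)²/E:
  (52 − 71.410)²/71.410 = 5.2758
  (64 − 65.459)²/65.459 = 0.0325
  (93 − 72.492)²/72.492 = 5.8017
  (88 − 87.639)²/87.639 = 0.0015
  (80 − 60.590)²/60.590 = 6.2180
  (57 − 55.541)²/55.541 = 0.0383
  (41 − 61.508)²/61.508 = 6.8378
  (74 − 74.361)²/74.361 = 0.0018
χ² = 5.2758 + 0.0325 + 5.8017 + 0.0015 + 6.2180 + 0.0383 + 6.8378 + 0.0018 = 24.21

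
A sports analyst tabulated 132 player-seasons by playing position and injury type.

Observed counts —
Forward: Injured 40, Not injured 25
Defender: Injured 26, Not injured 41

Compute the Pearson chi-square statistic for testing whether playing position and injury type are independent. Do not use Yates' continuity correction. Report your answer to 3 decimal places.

6.820

Row totals: 65, 67. Column totals: 66, 66. Grand total N = 132.
Expected counts (row total × column total / N):
  Forward, Injured: 65×66/132 = 32.5000
  Forward, Not injured: 65×66/132 = 32.5000
  Defender, Injured: 67×66/132 = 33.5000
  Defender, Not injured: 67×66/132 = 33.5000
Contributions (O − E)²/E:
  (40 − 32.5000)²/32.5000 = 1.7308
  (25 − 32.5000)²/32.5000 = 1.7308
  (26 − 33.5000)²/33.5000 = 1.6791
  (41 − 33.5000)²/33.5000 = 1.6791
χ² = 1.7308 + 1.7308 + 1.6791 + 1.6791 = 6.820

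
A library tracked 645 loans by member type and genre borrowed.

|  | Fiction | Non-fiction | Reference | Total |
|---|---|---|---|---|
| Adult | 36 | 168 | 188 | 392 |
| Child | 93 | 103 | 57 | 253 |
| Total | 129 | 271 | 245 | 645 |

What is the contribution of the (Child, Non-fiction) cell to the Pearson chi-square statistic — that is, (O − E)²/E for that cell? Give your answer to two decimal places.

Row total (Child) = 253; column total (Non-fiction) = 271; N = 645.
Expected count E = 253 × 271 / 645 = 106.2992.
Contribution = (O − E)²/E = (103 − 106.2992)² / 106.2992 = 0.10.

0.10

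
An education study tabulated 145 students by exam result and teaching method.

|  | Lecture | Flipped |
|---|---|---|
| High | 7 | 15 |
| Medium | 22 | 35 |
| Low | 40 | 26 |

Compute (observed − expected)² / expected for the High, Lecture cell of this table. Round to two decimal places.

1.15

Row total (High) = 22; column total (Lecture) = 69; N = 145.
Expected count E = 22 × 69 / 145 = 10.469.
Contribution = (O − E)²/E = (7 − 10.469)² / 10.469 = 1.15.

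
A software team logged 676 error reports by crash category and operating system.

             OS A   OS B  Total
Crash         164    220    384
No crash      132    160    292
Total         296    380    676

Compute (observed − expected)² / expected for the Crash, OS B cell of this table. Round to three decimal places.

Row total (Crash) = 384; column total (OS B) = 380; N = 676.
Expected count E = 384 × 380 / 676 = 215.8580.
Contribution = (O − E)²/E = (220 − 215.8580)² / 215.8580 = 0.079.

0.079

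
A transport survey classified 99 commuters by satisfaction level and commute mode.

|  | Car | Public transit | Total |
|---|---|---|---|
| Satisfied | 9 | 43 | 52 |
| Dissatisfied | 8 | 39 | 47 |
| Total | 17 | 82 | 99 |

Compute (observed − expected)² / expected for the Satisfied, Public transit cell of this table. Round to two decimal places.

0.00

Row total (Satisfied) = 52; column total (Public transit) = 82; N = 99.
Expected count E = 52 × 82 / 99 = 43.071.
Contribution = (O − E)²/E = (43 − 43.071)² / 43.071 = 0.00.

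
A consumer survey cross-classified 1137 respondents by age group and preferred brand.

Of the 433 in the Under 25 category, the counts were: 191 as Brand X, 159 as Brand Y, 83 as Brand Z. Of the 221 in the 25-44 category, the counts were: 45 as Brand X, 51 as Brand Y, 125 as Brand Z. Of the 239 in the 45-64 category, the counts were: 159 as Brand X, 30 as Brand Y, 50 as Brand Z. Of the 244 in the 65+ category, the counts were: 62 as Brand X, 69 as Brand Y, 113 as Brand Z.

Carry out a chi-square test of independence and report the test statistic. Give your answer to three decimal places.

199.453

Row totals: 433, 221, 239, 244. Column totals: 457, 309, 371. Grand total N = 1137.
Expected counts (row total × column total / N):
  Under 25, Brand X: 433×457/1137 = 174.0378
  Under 25, Brand Y: 433×309/1137 = 117.6755
  Under 25, Brand Z: 433×371/1137 = 141.2867
  25-44, Brand X: 221×457/1137 = 88.8276
  25-44, Brand Y: 221×309/1137 = 60.0607
  25-44, Brand Z: 221×371/1137 = 72.1117
  45-64, Brand X: 239×457/1137 = 96.0624
  45-64, Brand Y: 239×309/1137 = 64.9525
  45-64, Brand Z: 239×371/1137 = 77.9850
  65+, Brand X: 244×457/1137 = 98.0721
  65+, Brand Y: 244×309/1137 = 66.3113
  65+, Brand Z: 244×371/1137 = 79.6165
Contributions (O − E)²/E:
  (191 − 174.0378)²/174.0378 = 1.6532
  (159 − 117.6755)²/117.6755 = 14.5121
  (83 − 141.2867)²/141.2867 = 24.0457
  (45 − 88.8276)²/88.8276 = 21.6246
  (51 − 60.0607)²/60.0607 = 1.3669
  (125 − 72.1117)²/72.1117 = 38.7894
  (159 − 96.0624)²/96.0624 = 41.2351
  (30 − 64.9525)²/64.9525 = 18.8088
  (50 − 77.9850)²/77.9850 = 10.0424
  (62 − 98.0721)²/98.0721 = 13.2678
  (69 − 66.3113)²/66.3113 = 0.1090
  (113 − 79.6165)²/79.6165 = 13.9978
χ² = 1.6532 + 14.5121 + 24.0457 + 21.6246 + 1.3669 + 38.7894 + 41.2351 + 18.8088 + 10.0424 + 13.2678 + 0.1090 + 13.9978 = 199.453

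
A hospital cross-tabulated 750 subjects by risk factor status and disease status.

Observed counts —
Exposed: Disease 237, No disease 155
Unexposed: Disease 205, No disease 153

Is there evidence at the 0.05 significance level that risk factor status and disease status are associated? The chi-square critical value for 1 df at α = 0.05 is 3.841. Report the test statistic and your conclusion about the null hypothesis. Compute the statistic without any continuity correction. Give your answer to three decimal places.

Row totals: 392, 358. Column totals: 442, 308. Grand total N = 750.
Expected counts (row total × column total / N):
  Exposed, Disease: 392×442/750 = 231.0187
  Exposed, No disease: 392×308/750 = 160.9813
  Unexposed, Disease: 358×442/750 = 210.9813
  Unexposed, No disease: 358×308/750 = 147.0187
Contributions (O − E)²/E:
  (237 − 231.0187)²/231.0187 = 0.1549
  (155 − 160.9813)²/160.9813 = 0.2222
  (205 − 210.9813)²/210.9813 = 0.1696
  (153 − 147.0187)²/147.0187 = 0.2433
χ² = 0.1549 + 0.2222 + 0.1696 + 0.2433 = 0.790
df = (2−1)(2−1) = 1. Since 0.790 < 3.841, fail to reject the null hypothesis of independence at α = 0.05.

0.790; fail to reject H₀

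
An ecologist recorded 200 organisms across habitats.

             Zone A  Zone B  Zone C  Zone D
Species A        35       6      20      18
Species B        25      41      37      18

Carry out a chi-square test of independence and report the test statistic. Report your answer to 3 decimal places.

Row totals: 79, 121. Column totals: 60, 47, 57, 36. Grand total N = 200.
Expected counts (row total × column total / N):
  Species A, Zone A: 79×60/200 = 23.7000
  Species A, Zone B: 79×47/200 = 18.5650
  Species A, Zone C: 79×57/200 = 22.5150
  Species A, Zone D: 79×36/200 = 14.2200
  Species B, Zone A: 121×60/200 = 36.3000
  Species B, Zone B: 121×47/200 = 28.4350
  Species B, Zone C: 121×57/200 = 34.4850
  Species B, Zone D: 121×36/200 = 21.7800
Contributions (O − E)²/E:
  (35 − 23.7000)²/23.7000 = 5.3878
  (6 − 18.5650)²/18.5650 = 8.5041
  (20 − 22.5150)²/22.5150 = 0.2809
  (18 − 14.2200)²/14.2200 = 1.0048
  (25 − 36.3000)²/36.3000 = 3.5176
  (41 − 28.4350)²/28.4350 = 5.5523
  (37 − 34.4850)²/34.4850 = 0.1834
  (18 − 21.7800)²/21.7800 = 0.6560
χ² = 5.3878 + 8.5041 + 0.2809 + 1.0048 + 3.5176 + 5.5523 + 0.1834 + 0.6560 = 25.087

25.087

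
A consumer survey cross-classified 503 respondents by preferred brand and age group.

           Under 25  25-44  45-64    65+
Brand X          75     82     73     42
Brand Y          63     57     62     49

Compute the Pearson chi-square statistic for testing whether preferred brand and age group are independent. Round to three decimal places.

Row totals: 272, 231. Column totals: 138, 139, 135, 91. Grand total N = 503.
Expected counts (row total × column total / N):
  Brand X, Under 25: 272×138/503 = 74.6243
  Brand X, 25-44: 272×139/503 = 75.1650
  Brand X, 45-64: 272×135/503 = 73.0020
  Brand X, 65+: 272×91/503 = 49.2087
  Brand Y, Under 25: 231×138/503 = 63.3757
  Brand Y, 25-44: 231×139/503 = 63.8350
  Brand Y, 45-64: 231×135/503 = 61.9980
  Brand Y, 65+: 231×91/503 = 41.7913
Contributions (O − E)²/E:
  (75 − 74.6243)²/74.6243 = 0.0019
  (82 − 75.1650)²/75.1650 = 0.6215
  (73 − 73.0020)²/73.0020 = 0.0000
  (42 − 49.2087)²/49.2087 = 1.0560
  (63 − 63.3757)²/63.3757 = 0.0022
  (57 − 63.8350)²/63.8350 = 0.7318
  (62 − 61.9980)²/61.9980 = 0.0000
  (49 − 41.7913)²/41.7913 = 1.2434
χ² = 0.0019 + 0.6215 + 0.0000 + 1.0560 + 0.0022 + 0.7318 + 0.0000 + 1.2434 = 3.657

3.657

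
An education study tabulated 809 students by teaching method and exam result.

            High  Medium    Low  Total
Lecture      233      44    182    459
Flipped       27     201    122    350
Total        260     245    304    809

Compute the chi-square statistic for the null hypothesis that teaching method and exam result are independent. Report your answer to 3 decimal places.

265.805

Grand total N = 809.
Expected counts (row total × column total / N):
  Lecture, High: 459×260/809 = 147.51545
  Lecture, Medium: 459×245/809 = 139.00494
  Lecture, Low: 459×304/809 = 172.47960
  Flipped, High: 350×260/809 = 112.48455
  Flipped, Medium: 350×245/809 = 105.99506
  Flipped, Low: 350×304/809 = 131.52040
Contributions (O − E)²/E:
  (233 − 147.51545)²/147.51545 = 49.5379
  (44 − 139.00494)²/139.00494 = 64.9325
  (182 − 172.47960)²/172.47960 = 0.5255
  (27 − 112.48455)²/112.48455 = 64.9654
  (201 − 105.99506)²/105.99506 = 85.1543
  (122 − 131.52040)²/131.52040 = 0.6892
χ² = 49.5379 + 64.9325 + 0.5255 + 64.9654 + 85.1543 + 0.6892 = 265.805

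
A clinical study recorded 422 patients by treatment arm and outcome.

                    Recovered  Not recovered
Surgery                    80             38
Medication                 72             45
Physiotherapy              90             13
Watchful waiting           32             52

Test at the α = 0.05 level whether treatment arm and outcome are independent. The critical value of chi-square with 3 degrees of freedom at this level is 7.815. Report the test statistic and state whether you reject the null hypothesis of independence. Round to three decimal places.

Row totals: 118, 117, 103, 84. Column totals: 274, 148. Grand total N = 422.
Expected counts (row total × column total / N):
  Surgery, Recovered: 118×274/422 = 76.6161
  Surgery, Not recovered: 118×148/422 = 41.3839
  Medication, Recovered: 117×274/422 = 75.9668
  Medication, Not recovered: 117×148/422 = 41.0332
  Physiotherapy, Recovered: 103×274/422 = 66.8768
  Physiotherapy, Not recovered: 103×148/422 = 36.1232
  Watchful waiting, Recovered: 84×274/422 = 54.5403
  Watchful waiting, Not recovered: 84×148/422 = 29.4597
Contributions (O − E)²/E:
  (80 − 76.6161)²/76.6161 = 0.1495
  (38 − 41.3839)²/41.3839 = 0.2767
  (72 − 75.9668)²/75.9668 = 0.2071
  (45 − 41.0332)²/41.0332 = 0.3835
  (90 − 66.8768)²/66.8768 = 7.9950
  (13 − 36.1232)²/36.1232 = 14.8016
  (32 − 54.5403)²/54.5403 = 9.3154
  (52 − 29.4597)²/29.4597 = 17.2461
χ² = 0.1495 + 0.2767 + 0.2071 + 0.3835 + 7.9950 + 14.8016 + 9.3154 + 17.2461 = 50.375
df = (4−1)(2−1) = 3. Since 50.375 > 7.815, reject the null hypothesis of independence at α = 0.05.

50.375; reject H₀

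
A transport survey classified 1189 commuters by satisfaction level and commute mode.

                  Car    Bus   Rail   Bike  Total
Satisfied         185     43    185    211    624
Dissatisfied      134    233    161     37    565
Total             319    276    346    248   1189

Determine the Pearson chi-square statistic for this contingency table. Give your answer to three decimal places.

Grand total N = 1189.
Expected counts (row total × column total / N):
  Satisfied, Car: 624×319/1189 = 167.41463
  Satisfied, Bus: 624×276/1189 = 144.84777
  Satisfied, Rail: 624×346/1189 = 181.58452
  Satisfied, Bike: 624×248/1189 = 130.15307
  Dissatisfied, Car: 565×319/1189 = 151.58537
  Dissatisfied, Bus: 565×276/1189 = 131.15223
  Dissatisfied, Rail: 565×346/1189 = 164.41548
  Dissatisfied, Bike: 565×248/1189 = 117.84693
Contributions (O − E)²/E:
  (185 − 167.41463)²/167.41463 = 1.8472
  (43 − 144.84777)²/144.84777 = 71.6129
  (185 − 181.58452)²/181.58452 = 0.0642
  (211 − 130.15307)²/130.15307 = 50.2195
  (134 − 151.58537)²/151.58537 = 2.0401
  (233 − 131.15223)²/131.15223 = 79.0911
  (161 − 164.41548)²/164.41548 = 0.0710
  (37 − 117.84693)²/117.84693 = 55.4637
χ² = 1.8472 + 71.6129 + 0.0642 + 50.2195 + 2.0401 + 79.0911 + 0.0710 + 55.4637 = 260.410

260.410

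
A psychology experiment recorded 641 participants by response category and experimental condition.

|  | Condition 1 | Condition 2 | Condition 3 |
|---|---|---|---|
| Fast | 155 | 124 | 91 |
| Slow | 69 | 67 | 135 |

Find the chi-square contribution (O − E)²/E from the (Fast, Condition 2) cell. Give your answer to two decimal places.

1.71

Row total (Fast) = 370; column total (Condition 2) = 191; N = 641.
Expected count E = 370 × 191 / 641 = 110.250.
Contribution = (O − E)²/E = (124 − 110.250)² / 110.250 = 1.71.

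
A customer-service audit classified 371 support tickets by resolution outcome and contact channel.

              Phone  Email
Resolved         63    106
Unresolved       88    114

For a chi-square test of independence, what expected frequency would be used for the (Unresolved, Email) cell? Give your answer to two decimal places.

119.78

Row total (Unresolved) = 202; column total (Email) = 220; grand total N = 371.
Expected count = (row total × column total) / N = 202 × 220 / 371 = 119.78.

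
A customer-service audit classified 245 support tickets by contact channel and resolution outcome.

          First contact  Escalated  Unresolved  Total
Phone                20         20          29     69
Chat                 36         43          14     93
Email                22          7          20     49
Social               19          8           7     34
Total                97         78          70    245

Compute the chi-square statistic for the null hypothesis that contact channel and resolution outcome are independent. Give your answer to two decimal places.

Grand total N = 245.
Expected counts (row total × column total / N):
  Phone, First contact: 69×97/245 = 27.318
  Phone, Escalated: 69×78/245 = 21.967
  Phone, Unresolved: 69×70/245 = 19.714
  Chat, First contact: 93×97/245 = 36.820
  Chat, Escalated: 93×78/245 = 29.608
  Chat, Unresolved: 93×70/245 = 26.571
  Email, First contact: 49×97/245 = 19.400
  Email, Escalated: 49×78/245 = 15.600
  Email, Unresolved: 49×70/245 = 14.000
  Social, First contact: 34×97/245 = 13.461
  Social, Escalated: 34×78/245 = 10.824
  Social, Unresolved: 34×70/245 = 9.714
Contributions (O − E)²/E:
  (20 − 27.318)²/27.318 = 1.9604
  (20 − 21.967)²/21.967 = 0.1761
  (29 − 19.714)²/19.714 = 4.3740
  (36 − 36.820)²/36.820 = 0.0183
  (43 − 29.608)²/29.608 = 6.0573
  (14 − 26.571)²/26.571 = 5.9475
  (22 − 19.400)²/19.400 = 0.3485
  (7 − 15.600)²/15.600 = 4.7410
  (20 − 14.000)²/14.000 = 2.5714
  (19 − 13.461)²/13.461 = 2.2792
  (8 − 10.824)²/10.824 = 0.7368
  (7 − 9.714)²/9.714 = 0.7583
χ² = 1.9604 + 0.1761 + 4.3740 + 0.0183 + 6.0573 + 5.9475 + 0.3485 + 4.7410 + 2.5714 + 2.2792 + 0.7368 + 0.7583 = 29.97

29.97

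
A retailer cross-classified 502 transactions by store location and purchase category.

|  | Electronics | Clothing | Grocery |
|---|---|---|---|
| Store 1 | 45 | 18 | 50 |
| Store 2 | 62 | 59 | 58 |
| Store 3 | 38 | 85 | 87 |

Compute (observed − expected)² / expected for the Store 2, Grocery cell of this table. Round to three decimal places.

1.913

Row total (Store 2) = 179; column total (Grocery) = 195; N = 502.
Expected count E = 179 × 195 / 502 = 69.5319.
Contribution = (O − E)²/E = (58 − 69.5319)² / 69.5319 = 1.913.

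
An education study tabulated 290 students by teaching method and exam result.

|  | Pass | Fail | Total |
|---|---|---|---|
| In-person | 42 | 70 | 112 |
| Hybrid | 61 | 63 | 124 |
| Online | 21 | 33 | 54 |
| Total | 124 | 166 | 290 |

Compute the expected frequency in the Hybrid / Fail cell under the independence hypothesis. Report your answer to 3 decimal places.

Row total (Hybrid) = 124; column total (Fail) = 166; grand total N = 290.
Expected count = (row total × column total) / N = 124 × 166 / 290 = 70.979.

70.979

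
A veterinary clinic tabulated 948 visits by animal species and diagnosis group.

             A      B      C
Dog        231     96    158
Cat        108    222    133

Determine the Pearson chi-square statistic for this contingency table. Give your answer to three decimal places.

96.242

Row totals: 485, 463. Column totals: 339, 318, 291. Grand total N = 948.
Expected counts (row total × column total / N):
  Dog, A: 485×339/948 = 173.4335
  Dog, B: 485×318/948 = 162.6899
  Dog, C: 485×291/948 = 148.8766
  Cat, A: 463×339/948 = 165.5665
  Cat, B: 463×318/948 = 155.3101
  Cat, C: 463×291/948 = 142.1234
Contributions (O − E)²/E:
  (231 − 173.4335)²/173.4335 = 19.1076
  (96 − 162.6899)²/162.6899 = 27.3375
  (158 − 148.8766)²/148.8766 = 0.5591
  (108 − 165.5665)²/165.5665 = 20.0155
  (222 − 155.3101)²/155.3101 = 28.6365
  (133 − 142.1234)²/142.1234 = 0.5857
χ² = 19.1076 + 27.3375 + 0.5591 + 20.0155 + 28.6365 + 0.5857 = 96.242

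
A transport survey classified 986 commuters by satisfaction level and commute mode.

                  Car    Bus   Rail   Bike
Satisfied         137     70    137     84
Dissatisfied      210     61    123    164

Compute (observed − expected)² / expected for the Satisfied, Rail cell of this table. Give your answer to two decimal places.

5.16

Row total (Satisfied) = 428; column total (Rail) = 260; N = 986.
Expected count E = 428 × 260 / 986 = 112.860.
Contribution = (O − E)²/E = (137 − 112.860)² / 112.860 = 5.16.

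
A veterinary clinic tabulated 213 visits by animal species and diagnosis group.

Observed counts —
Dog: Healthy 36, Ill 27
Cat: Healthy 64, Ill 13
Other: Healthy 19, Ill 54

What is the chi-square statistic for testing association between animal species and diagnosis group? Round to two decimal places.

49.59

Row totals: 63, 77, 73. Column totals: 119, 94. Grand total N = 213.
Expected counts (row total × column total / N):
  Dog, Healthy: 63×119/213 = 35.197
  Dog, Ill: 63×94/213 = 27.803
  Cat, Healthy: 77×119/213 = 43.019
  Cat, Ill: 77×94/213 = 33.981
  Other, Healthy: 73×119/213 = 40.784
  Other, Ill: 73×94/213 = 32.216
Contributions (O − E)²/E:
  (36 − 35.197)²/35.197 = 0.0183
  (27 − 27.803)²/27.803 = 0.0232
  (64 − 43.019)²/43.019 = 10.2327
  (13 − 33.981)²/33.981 = 12.9544
  (19 − 40.784)²/40.784 = 11.6355
  (54 − 32.216)²/32.216 = 14.7300
χ² = 0.0183 + 0.0232 + 10.2327 + 12.9544 + 11.6355 + 14.7300 = 49.59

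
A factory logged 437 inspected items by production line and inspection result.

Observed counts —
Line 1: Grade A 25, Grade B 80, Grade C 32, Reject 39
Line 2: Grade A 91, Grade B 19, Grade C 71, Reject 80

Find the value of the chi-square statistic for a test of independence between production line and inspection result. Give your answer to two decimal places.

90.94

Row totals: 176, 261. Column totals: 116, 99, 103, 119. Grand total N = 437.
Expected counts (row total × column total / N):
  Line 1, Grade A: 176×116/437 = 46.719
  Line 1, Grade B: 176×99/437 = 39.872
  Line 1, Grade C: 176×103/437 = 41.483
  Line 1, Reject: 176×119/437 = 47.927
  Line 2, Grade A: 261×116/437 = 69.281
  Line 2, Grade B: 261×99/437 = 59.128
  Line 2, Grade C: 261×103/437 = 61.517
  Line 2, Reject: 261×119/437 = 71.073
Contributions (O − E)²/E:
  (25 − 46.719)²/46.719 = 10.0969
  (80 − 39.872)²/39.872 = 40.3856
  (32 − 41.483)²/41.483 = 2.1678
  (39 − 47.927)²/47.927 = 1.6628
  (91 − 69.281)²/69.281 = 6.8087
  (19 − 59.128)²/59.128 = 27.2334
  (71 − 61.517)²/61.517 = 1.4618
  (80 − 71.073)²/71.073 = 1.1213
χ² = 10.0969 + 40.3856 + 2.1678 + 1.6628 + 6.8087 + 27.2334 + 1.4618 + 1.1213 = 90.94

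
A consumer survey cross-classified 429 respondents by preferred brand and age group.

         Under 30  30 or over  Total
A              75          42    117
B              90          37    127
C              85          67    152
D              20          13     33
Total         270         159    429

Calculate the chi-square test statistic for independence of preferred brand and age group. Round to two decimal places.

6.78

Grand total N = 429.
Expected counts (row total × column total / N):
  A, Under 30: 117×270/429 = 73.636
  A, 30 or over: 117×159/429 = 43.364
  B, Under 30: 127×270/429 = 79.930
  B, 30 or over: 127×159/429 = 47.070
  C, Under 30: 152×270/429 = 95.664
  C, 30 or over: 152×159/429 = 56.336
  D, Under 30: 33×270/429 = 20.769
  D, 30 or over: 33×159/429 = 12.231
Contributions (O − E)²/E:
  (75 − 73.636)²/73.636 = 0.0253
  (42 − 43.364)²/43.364 = 0.0429
  (90 − 79.930)²/79.930 = 1.2687
  (37 − 47.070)²/47.070 = 2.1543
  (85 − 95.664)²/95.664 = 1.1888
  (67 − 56.336)²/56.336 = 2.0186
  (20 − 20.769)²/20.769 = 0.0285
  (13 − 12.231)²/12.231 = 0.0483
χ² = 0.0253 + 0.0429 + 1.2687 + 2.1543 + 1.1888 + 2.0186 + 0.0285 + 0.0483 = 6.78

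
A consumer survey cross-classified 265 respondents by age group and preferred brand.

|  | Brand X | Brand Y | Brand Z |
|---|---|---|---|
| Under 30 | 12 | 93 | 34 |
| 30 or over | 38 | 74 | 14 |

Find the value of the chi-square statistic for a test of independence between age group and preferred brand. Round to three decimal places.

23.434

Row totals: 139, 126. Column totals: 50, 167, 48. Grand total N = 265.
Expected counts (row total × column total / N):
  Under 30, Brand X: 139×50/265 = 26.2264
  Under 30, Brand Y: 139×167/265 = 87.5962
  Under 30, Brand Z: 139×48/265 = 25.1774
  30 or over, Brand X: 126×50/265 = 23.7736
  30 or over, Brand Y: 126×167/265 = 79.4038
  30 or over, Brand Z: 126×48/265 = 22.8226
Contributions (O − E)²/E:
  (12 − 26.2264)²/26.2264 = 7.7171
  (93 − 87.5962)²/87.5962 = 0.3334
  (34 − 25.1774)²/25.1774 = 3.0916
  (38 − 23.7736)²/23.7736 = 8.5132
  (74 − 79.4038)²/79.4038 = 0.3678
  (14 − 22.8226)²/22.8226 = 3.4106
χ² = 7.7171 + 0.3334 + 3.0916 + 8.5132 + 0.3678 + 3.4106 = 23.434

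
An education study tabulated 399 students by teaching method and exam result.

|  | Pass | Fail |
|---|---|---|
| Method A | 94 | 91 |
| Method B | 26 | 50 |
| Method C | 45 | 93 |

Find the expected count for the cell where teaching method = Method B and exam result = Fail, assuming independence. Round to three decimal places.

Row total (Method B) = 76; column total (Fail) = 234; grand total N = 399.
Expected count = (row total × column total) / N = 76 × 234 / 399 = 44.571.

44.571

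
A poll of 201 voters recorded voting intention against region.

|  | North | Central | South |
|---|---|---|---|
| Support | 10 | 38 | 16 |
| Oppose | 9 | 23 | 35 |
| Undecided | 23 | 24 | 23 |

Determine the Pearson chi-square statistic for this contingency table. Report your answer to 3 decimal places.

Row totals: 64, 67, 70. Column totals: 42, 85, 74. Grand total N = 201.
Expected counts (row total × column total / N):
  Support, North: 64×42/201 = 13.3731
  Support, Central: 64×85/201 = 27.0647
  Support, South: 64×74/201 = 23.5622
  Oppose, North: 67×42/201 = 14.0000
  Oppose, Central: 67×85/201 = 28.3333
  Oppose, South: 67×74/201 = 24.6667
  Undecided, North: 70×42/201 = 14.6269
  Undecided, Central: 70×85/201 = 29.6020
  Undecided, South: 70×74/201 = 25.7711
Contributions (O − E)²/E:
  (10 − 13.3731)²/13.3731 = 0.8508
  (38 − 27.0647)²/27.0647 = 4.4183
  (16 − 23.5622)²/23.5622 = 2.4271
  (9 − 14.0000)²/14.0000 = 1.7857
  (23 − 28.3333)²/28.3333 = 1.0039
  (35 − 24.6667)²/24.6667 = 4.3288
  (23 − 14.6269)²/14.6269 = 4.7931
  (24 − 29.6020)²/29.6020 = 1.0601
  (23 − 25.7711)²/25.7711 = 0.2980
χ² = 0.8508 + 4.4183 + 2.4271 + 1.7857 + 1.0039 + 4.3288 + 4.7931 + 1.0601 + 0.2980 = 20.966

20.966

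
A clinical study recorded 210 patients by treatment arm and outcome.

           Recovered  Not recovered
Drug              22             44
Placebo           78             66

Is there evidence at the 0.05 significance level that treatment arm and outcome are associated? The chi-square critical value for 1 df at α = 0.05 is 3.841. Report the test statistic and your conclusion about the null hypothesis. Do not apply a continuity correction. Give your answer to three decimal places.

7.875; reject H₀

Row totals: 66, 144. Column totals: 100, 110. Grand total N = 210.
Expected counts (row total × column total / N):
  Drug, Recovered: 66×100/210 = 31.4286
  Drug, Not recovered: 66×110/210 = 34.5714
  Placebo, Recovered: 144×100/210 = 68.5714
  Placebo, Not recovered: 144×110/210 = 75.4286
Contributions (O − E)²/E:
  (22 − 31.4286)²/31.4286 = 2.8286
  (44 − 34.5714)²/34.5714 = 2.5714
  (78 − 68.5714)²/68.5714 = 1.2964
  (66 − 75.4286)²/75.4286 = 1.1786
χ² = 2.8286 + 2.5714 + 1.2964 + 1.1786 = 7.875
df = (2−1)(2−1) = 1. Since 7.875 > 3.841, reject the null hypothesis of independence at α = 0.05.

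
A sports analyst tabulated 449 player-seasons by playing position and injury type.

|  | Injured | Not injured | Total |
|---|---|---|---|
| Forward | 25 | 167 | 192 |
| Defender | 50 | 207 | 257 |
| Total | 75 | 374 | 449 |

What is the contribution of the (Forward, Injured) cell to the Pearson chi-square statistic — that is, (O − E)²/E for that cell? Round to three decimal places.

1.559

Row total (Forward) = 192; column total (Injured) = 75; N = 449.
Expected count E = 192 × 75 / 449 = 32.0713.
Contribution = (O − E)²/E = (25 − 32.0713)² / 32.0713 = 1.559.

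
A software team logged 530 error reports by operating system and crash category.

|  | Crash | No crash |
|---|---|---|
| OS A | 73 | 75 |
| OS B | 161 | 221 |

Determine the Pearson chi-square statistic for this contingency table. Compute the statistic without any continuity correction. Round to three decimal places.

Row totals: 148, 382. Column totals: 234, 296. Grand total N = 530.
Expected counts (row total × column total / N):
  OS A, Crash: 148×234/530 = 65.3434
  OS A, No crash: 148×296/530 = 82.6566
  OS B, Crash: 382×234/530 = 168.6566
  OS B, No crash: 382×296/530 = 213.3434
Contributions (O − E)²/E:
  (73 − 65.3434)²/65.3434 = 0.8972
  (75 − 82.6566)²/82.6566 = 0.7092
  (161 − 168.6566)²/168.6566 = 0.3476
  (221 − 213.3434)²/213.3434 = 0.2748
χ² = 0.8972 + 0.7092 + 0.3476 + 0.2748 = 2.229

2.229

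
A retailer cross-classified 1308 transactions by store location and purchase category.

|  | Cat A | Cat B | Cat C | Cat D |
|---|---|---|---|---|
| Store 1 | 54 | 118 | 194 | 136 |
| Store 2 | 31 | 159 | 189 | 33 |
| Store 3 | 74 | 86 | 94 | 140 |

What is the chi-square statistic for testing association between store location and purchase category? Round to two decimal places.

144.55

Row totals: 502, 412, 394. Column totals: 159, 363, 477, 309. Grand total N = 1308.
Expected counts (row total × column total / N):
  Store 1, Cat A: 502×159/1308 = 61.0229
  Store 1, Cat B: 502×363/1308 = 139.3165
  Store 1, Cat C: 502×477/1308 = 183.0688
  Store 1, Cat D: 502×309/1308 = 118.5917
  Store 2, Cat A: 412×159/1308 = 50.0826
  Store 2, Cat B: 412×363/1308 = 114.3394
  Store 2, Cat C: 412×477/1308 = 150.2477
  Store 2, Cat D: 412×309/1308 = 97.3303
  Store 3, Cat A: 394×159/1308 = 47.8945
  Store 3, Cat B: 394×363/1308 = 109.3440
  Store 3, Cat C: 394×477/1308 = 143.6835
  Store 3, Cat D: 394×309/1308 = 93.0780
Contributions (O − E)²/E:
  (54 − 61.0229)²/61.0229 = 0.8082
  (118 − 139.3165)²/139.3165 = 3.2616
  (194 − 183.0688)²/183.0688 = 0.6527
  (136 − 118.5917)²/118.5917 = 2.5554
  (31 − 50.0826)²/50.0826 = 7.2709
  (159 − 114.3394)²/114.3394 = 17.4443
  (189 − 150.2477)²/150.2477 = 9.9951
  (33 − 97.3303)²/97.3303 = 42.5190
  (74 − 47.8945)²/47.8945 = 14.2291
  (86 − 109.3440)²/109.3440 = 4.9837
  (94 − 143.6835)²/143.6835 = 17.1798
  (140 − 93.0780)²/93.0780 = 23.6541
χ² = 0.8082 + 3.2616 + 0.6527 + 2.5554 + 7.2709 + 17.4443 + 9.9951 + 42.5190 + 14.2291 + 4.9837 + 17.1798 + 23.6541 = 144.55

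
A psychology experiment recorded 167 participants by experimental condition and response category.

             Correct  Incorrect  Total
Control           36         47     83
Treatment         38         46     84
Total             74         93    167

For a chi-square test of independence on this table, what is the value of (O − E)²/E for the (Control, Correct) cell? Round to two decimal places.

Row total (Control) = 83; column total (Correct) = 74; N = 167.
Expected count E = 83 × 74 / 167 = 36.778.
Contribution = (O − E)²/E = (36 − 36.778)² / 36.778 = 0.02.

0.02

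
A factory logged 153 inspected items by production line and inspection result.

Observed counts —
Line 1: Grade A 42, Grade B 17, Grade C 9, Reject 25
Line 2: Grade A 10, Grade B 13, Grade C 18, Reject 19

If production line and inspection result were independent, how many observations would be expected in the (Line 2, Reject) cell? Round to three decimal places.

17.255

Row total (Line 2) = 60; column total (Reject) = 44; grand total N = 153.
Expected count = (row total × column total) / N = 60 × 44 / 153 = 17.255.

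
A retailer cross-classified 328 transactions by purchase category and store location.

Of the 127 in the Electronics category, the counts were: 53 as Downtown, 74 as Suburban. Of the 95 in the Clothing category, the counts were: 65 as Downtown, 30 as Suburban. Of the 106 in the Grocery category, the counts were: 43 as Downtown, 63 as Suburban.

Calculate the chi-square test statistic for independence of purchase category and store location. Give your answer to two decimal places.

Row totals: 127, 95, 106. Column totals: 161, 167. Grand total N = 328.
Expected counts (row total × column total / N):
  Electronics, Downtown: 127×161/328 = 62.338
  Electronics, Suburban: 127×167/328 = 64.662
  Clothing, Downtown: 95×161/328 = 46.631
  Clothing, Suburban: 95×167/328 = 48.369
  Grocery, Downtown: 106×161/328 = 52.030
  Grocery, Suburban: 106×167/328 = 53.970
Contributions (O − E)²/E:
  (53 − 62.338)²/62.338 = 1.3988
  (74 − 64.662)²/64.662 = 1.3485
  (65 − 46.631)²/46.631 = 7.2360
  (30 − 48.369)²/48.369 = 6.9760
  (43 − 52.030)²/52.030 = 1.5672
  (63 − 53.970)²/53.970 = 1.5109
χ² = 1.3988 + 1.3485 + 7.2360 + 6.9760 + 1.5672 + 1.5109 = 20.04

20.04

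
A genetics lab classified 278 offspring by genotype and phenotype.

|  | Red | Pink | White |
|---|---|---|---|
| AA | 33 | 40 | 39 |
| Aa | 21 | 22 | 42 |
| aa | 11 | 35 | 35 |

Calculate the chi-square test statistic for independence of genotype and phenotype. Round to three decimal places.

11.295

Row totals: 112, 85, 81. Column totals: 65, 97, 116. Grand total N = 278.
Expected counts (row total × column total / N):
  AA, Red: 112×65/278 = 26.18705
  AA, Pink: 112×97/278 = 39.07914
  AA, White: 112×116/278 = 46.73381
  Aa, Red: 85×65/278 = 19.87410
  Aa, Pink: 85×97/278 = 29.65827
  Aa, White: 85×116/278 = 35.46763
  aa, Red: 81×65/278 = 18.93885
  aa, Pink: 81×97/278 = 28.26259
  aa, White: 81×116/278 = 33.79856
Contributions (O − E)²/E:
  (33 − 26.18705)²/26.18705 = 1.7725
  (40 − 39.07914)²/39.07914 = 0.0217
  (39 − 46.73381)²/46.73381 = 1.2798
  (21 − 19.87410)²/19.87410 = 0.0638
  (22 − 29.65827)²/29.65827 = 1.9775
  (42 − 35.46763)²/35.46763 = 1.2031
  (11 − 18.93885)²/18.93885 = 3.3278
  (35 − 28.26259)²/28.26259 = 1.6061
  (35 − 33.79856)²/33.79856 = 0.0427
χ² = 1.7725 + 0.0217 + 1.2798 + 0.0638 + 1.9775 + 1.2031 + 3.3278 + 1.6061 + 0.0427 = 11.295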